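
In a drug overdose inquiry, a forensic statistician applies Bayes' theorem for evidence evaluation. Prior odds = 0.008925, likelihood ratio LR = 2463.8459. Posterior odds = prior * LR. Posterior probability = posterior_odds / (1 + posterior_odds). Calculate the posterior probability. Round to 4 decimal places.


Bayesian evidence evaluation:
Posterior odds = prior_odds * LR = 0.008925 * 2463.8459 = 21.98982
Posterior probability = posterior_odds / (1 + posterior_odds)
= 21.98982 / (1 + 21.98982)
= 21.98982 / 22.98982
= 0.9565

0.9565


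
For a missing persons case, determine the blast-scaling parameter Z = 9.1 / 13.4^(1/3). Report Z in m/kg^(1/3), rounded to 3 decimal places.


Scaled distance calculation:
W^(1/3) = 13.4^(1/3) = 2.375208
Z = R / W^(1/3) = 9.1 / 2.375208
Z = 3.831 m/kg^(1/3)

3.831


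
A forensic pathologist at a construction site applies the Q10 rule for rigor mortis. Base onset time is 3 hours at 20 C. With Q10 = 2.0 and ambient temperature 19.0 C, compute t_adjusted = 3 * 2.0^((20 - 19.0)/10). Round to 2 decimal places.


Rigor mortis time adjustment:
Exponent = (T_ref - T_actual) / 10 = (20 - 19.0) / 10 = 0.1
Q10 factor = 2.0^0.1 = 1.07177
t_adjusted = 3 * 1.07177 = 3.22 hours

3.22


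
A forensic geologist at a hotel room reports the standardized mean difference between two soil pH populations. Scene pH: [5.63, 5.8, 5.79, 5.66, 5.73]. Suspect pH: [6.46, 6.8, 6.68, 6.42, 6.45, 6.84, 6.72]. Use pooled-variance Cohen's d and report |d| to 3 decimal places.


Pooled-variance Cohen's d for soil pH comparison:
Scene mean = 28.61 / 5 = 5.722
Suspect mean = 46.37 / 7 = 6.624286
Scene sample variance s_s^2 = 0.00577
Suspect sample variance s_c^2 = 0.031462
Pooled variance = ((n_s-1)*s_s^2 + (n_c-1)*s_c^2) / (n_s + n_c - 2) = 0.021185
Pooled SD = sqrt(0.021185) = 0.145551
Mean difference = -0.902286
|d| = |-0.902286| / 0.145551 = 6.199

6.199


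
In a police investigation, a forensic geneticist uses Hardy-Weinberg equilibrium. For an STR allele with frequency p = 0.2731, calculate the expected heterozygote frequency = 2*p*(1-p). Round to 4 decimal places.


Hardy-Weinberg heterozygote frequency:
q = 1 - p = 1 - 0.2731 = 0.7269
2pq = 2 * 0.2731 * 0.7269 = 0.3970

0.3970


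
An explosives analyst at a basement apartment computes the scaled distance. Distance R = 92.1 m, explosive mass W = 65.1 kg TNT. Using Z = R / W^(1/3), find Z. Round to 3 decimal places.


Scaled distance calculation:
W^(1/3) = 65.1^(1/3) = 4.022787
Z = R / W^(1/3) = 92.1 / 4.022787
Z = 22.895 m/kg^(1/3)

22.895


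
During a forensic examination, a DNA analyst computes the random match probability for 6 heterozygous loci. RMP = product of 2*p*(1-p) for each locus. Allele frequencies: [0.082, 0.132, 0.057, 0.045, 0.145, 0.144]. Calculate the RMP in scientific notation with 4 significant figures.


Computing RMP for 6 loci:
Locus 1: 2 * 0.082 * 0.918 = 0.150552
Locus 2: 2 * 0.132 * 0.868 = 0.229152
Locus 3: 2 * 0.057 * 0.943 = 0.107502
Locus 4: 2 * 0.045 * 0.955 = 0.08595
Locus 5: 2 * 0.145 * 0.855 = 0.24795
Locus 6: 2 * 0.144 * 0.856 = 0.246528
RMP = 1.949e-05

1.949e-05


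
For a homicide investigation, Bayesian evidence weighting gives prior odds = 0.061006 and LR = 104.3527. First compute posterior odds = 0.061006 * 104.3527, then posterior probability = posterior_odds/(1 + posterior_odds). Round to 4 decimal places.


Bayesian evidence evaluation:
Posterior odds = prior_odds * LR = 0.061006 * 104.3527 = 6.366141
Posterior probability = posterior_odds / (1 + posterior_odds)
= 6.366141 / (1 + 6.366141)
= 6.366141 / 7.366141
= 0.8642

0.8642


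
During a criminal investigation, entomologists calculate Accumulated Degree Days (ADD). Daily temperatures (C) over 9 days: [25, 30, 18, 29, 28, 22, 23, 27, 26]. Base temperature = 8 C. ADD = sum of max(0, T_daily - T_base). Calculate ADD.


Computing ADD day by day:
Day 1: max(0, 25 - 8) = 17
Day 2: max(0, 30 - 8) = 22
Day 3: max(0, 18 - 8) = 10
Day 4: max(0, 29 - 8) = 21
Day 5: max(0, 28 - 8) = 20
Day 6: max(0, 22 - 8) = 14
Day 7: max(0, 23 - 8) = 15
Day 8: max(0, 27 - 8) = 19
Day 9: max(0, 26 - 8) = 18
Total ADD = 156

156


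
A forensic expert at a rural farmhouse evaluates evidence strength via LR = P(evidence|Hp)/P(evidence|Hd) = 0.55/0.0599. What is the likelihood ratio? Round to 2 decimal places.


Likelihood ratio calculation:
LR = P(E|Hp) / P(E|Hd)
LR = 0.55 / 0.0599
LR = 9.18

9.18


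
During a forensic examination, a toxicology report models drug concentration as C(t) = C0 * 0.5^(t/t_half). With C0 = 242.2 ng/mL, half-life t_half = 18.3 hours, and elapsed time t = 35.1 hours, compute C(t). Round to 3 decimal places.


Drug concentration decay:
Number of half-lives = t / t_half = 35.1 / 18.3 = 1.918033
Decay factor = 0.5^1.918033 = 0.26461505
C(t) = 242.2 * 0.26461505 = 64.090 ng/mL

64.090


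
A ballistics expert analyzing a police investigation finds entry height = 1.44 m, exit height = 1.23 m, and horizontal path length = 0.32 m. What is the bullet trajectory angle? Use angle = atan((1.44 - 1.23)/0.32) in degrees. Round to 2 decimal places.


Bullet trajectory angle:
Height difference = 1.44 - 1.23 = 0.21 m
angle = atan(0.21 / 0.32)
angle = atan(0.65625)
angle = 33.27 degrees

33.27


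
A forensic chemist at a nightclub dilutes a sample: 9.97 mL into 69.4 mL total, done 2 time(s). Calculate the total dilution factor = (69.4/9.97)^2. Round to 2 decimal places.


Dilution factor calculation:
Single dilution = V_total / V_sample = 69.4 / 9.97 ≈ 6.960883
Number of dilutions = 2
Total DF = (69.4 / 9.97)^2 (full precision, rounded at the end) = 48.45

48.45


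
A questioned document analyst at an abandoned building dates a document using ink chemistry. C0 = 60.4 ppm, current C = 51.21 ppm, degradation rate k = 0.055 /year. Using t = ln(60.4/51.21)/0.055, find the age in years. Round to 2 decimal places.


Document age estimation:
C0/C = 60.4 / 51.21 = 1.179457
ln(C0/C) = 0.165054
t = 0.165054 / 0.055 = 3.00 years

3.00


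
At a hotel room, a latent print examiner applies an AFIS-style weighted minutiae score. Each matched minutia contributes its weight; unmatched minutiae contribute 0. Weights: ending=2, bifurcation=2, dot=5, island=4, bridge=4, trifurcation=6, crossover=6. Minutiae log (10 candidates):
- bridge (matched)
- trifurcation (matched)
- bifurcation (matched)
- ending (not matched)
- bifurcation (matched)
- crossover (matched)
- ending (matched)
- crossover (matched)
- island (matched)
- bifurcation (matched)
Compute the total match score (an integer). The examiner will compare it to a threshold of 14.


Weighted minutiae match score:
  bridge: matched, +4 (running total 4)
  trifurcation: matched, +6 (running total 10)
  bifurcation: matched, +2 (running total 12)
  ending: not matched, +0
  bifurcation: matched, +2 (running total 14)
  crossover: matched, +6 (running total 20)
  ending: matched, +2 (running total 22)
  crossover: matched, +6 (running total 28)
  island: matched, +4 (running total 32)
  bifurcation: matched, +2 (running total 34)
Total score = 34
Threshold = 14; verdict = identification

34


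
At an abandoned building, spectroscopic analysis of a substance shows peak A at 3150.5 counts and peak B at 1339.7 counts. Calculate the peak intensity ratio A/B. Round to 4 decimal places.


Spectral peak ratio:
Peak A = 3150.5 counts
Peak B = 1339.7 counts
Ratio = 3150.5 / 1339.7 = 2.3516

2.3516


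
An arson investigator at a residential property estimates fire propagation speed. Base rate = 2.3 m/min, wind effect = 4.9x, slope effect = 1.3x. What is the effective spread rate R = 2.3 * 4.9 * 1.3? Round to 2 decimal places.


Fire spread rate calculation:
R = R0 * wind_factor * slope_factor
= 2.3 * 4.9 * 1.3
= 11.27 * 1.3
= 14.65 m/min

14.65


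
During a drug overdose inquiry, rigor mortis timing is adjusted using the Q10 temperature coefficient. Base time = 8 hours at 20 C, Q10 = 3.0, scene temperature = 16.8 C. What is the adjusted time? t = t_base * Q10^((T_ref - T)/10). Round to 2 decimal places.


Rigor mortis time adjustment:
Exponent = (T_ref - T_actual) / 10 = (20 - 16.8) / 10 = 0.32
Q10 factor = 3.0^0.32 = 1.42128
t_adjusted = 8 * 1.42128 = 11.37 hours

11.37


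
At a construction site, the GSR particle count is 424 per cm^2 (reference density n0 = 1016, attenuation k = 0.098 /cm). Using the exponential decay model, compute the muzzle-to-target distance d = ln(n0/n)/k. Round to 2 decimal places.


GSR distance calculation:
n0/n = 1016 / 424 = 2.396226
ln(n0/n) = 0.873895
d = 0.873895 / 0.098 = 8.92 cm

8.92


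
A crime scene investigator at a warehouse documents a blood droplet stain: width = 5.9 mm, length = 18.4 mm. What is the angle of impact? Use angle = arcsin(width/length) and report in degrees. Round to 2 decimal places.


Blood spatter impact angle calculation:
width / length = 5.9 / 18.4 = 0.320652
angle = arcsin(0.320652)
angle = 18.70 degrees

18.70


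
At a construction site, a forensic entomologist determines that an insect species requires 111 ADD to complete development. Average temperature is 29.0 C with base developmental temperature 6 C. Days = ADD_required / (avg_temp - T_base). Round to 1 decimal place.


Insect development time:
Effective temperature = avg_temp - T_base = 29.0 - 6 = 23.0 C
Days = ADD / effective_temp = 111 / 23.0 = 4.8 days

4.8


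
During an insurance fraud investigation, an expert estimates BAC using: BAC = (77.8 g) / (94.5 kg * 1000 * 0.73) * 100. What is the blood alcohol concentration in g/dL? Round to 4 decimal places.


Applying the Widmark formula:
BAC = (dose_g / (body_wt * 1000 * r)) * 100
Denominator = 94.5 * 1000 * 0.73 = 68985
BAC = (77.8 / 68985) * 100
BAC = 0.1128 g/dL

0.1128


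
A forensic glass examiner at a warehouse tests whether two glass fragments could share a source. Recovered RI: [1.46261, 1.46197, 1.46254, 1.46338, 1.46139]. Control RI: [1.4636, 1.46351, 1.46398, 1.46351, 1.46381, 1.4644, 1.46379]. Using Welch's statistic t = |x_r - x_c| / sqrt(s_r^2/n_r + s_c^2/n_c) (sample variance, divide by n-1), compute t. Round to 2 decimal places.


Welch's t-criterion for glass RI comparison:
Recovered mean = sum / n_r = 7.31189 / 5 = 1.462378
Control mean = sum / n_c = 10.2466 / 7 = 1.4638
Recovered sample variance s_r^2 = 5.5667e-07
Control sample variance s_c^2 = 1.00133e-07
Welch SE (unpooled) = sqrt(s_r^2/n_r + s_c^2/n_c) = sqrt(1.11334e-07 + 1.43048e-08) = sqrt(1.25639e-07) = 0.000354456
|mean_r - mean_c| = 0.001422
t = 0.001422 / 0.000354456 = 4.01

4.01


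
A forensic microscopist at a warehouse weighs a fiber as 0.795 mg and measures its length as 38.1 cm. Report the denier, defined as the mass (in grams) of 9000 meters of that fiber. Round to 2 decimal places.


Denier calculation:
Mass in grams = 0.795 mg / 1000 = 0.000795 g
Length in meters = 38.1 cm / 100 = 0.381 m
Linear density = mass / length = 0.000795 / 0.381 = 0.00208661 g/m
Denier = (g/m) * 9000 = 0.00208661 * 9000 = 18.78

18.78


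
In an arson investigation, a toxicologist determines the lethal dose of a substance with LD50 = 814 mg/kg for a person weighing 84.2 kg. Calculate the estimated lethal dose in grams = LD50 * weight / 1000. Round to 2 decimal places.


Lethal dose calculation:
Lethal dose = LD50 * body_weight / 1000
= 814 * 84.2 / 1000
= 68538.8 / 1000
= 68.54 g

68.54


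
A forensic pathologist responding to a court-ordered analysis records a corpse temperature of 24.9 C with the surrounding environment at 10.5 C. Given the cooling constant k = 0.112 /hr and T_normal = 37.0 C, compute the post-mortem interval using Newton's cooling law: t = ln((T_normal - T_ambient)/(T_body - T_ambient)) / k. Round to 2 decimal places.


Using Newton's law of cooling:
t = ln((T_normal - T_ambient) / (T_body - T_ambient)) / k
T_normal - T_ambient = 26.5
T_body - T_ambient = 14.4
Ratio = 1.840278
ln(ratio) = 0.609917
t = 0.609917 / 0.112 = 5.45 hours

5.45


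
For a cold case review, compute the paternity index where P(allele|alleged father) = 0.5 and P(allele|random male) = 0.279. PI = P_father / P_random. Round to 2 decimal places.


Paternity Index calculation:
PI = P(allele|father) / P(allele|random)
PI = 0.5 / 0.279
PI = 1.79

1.79


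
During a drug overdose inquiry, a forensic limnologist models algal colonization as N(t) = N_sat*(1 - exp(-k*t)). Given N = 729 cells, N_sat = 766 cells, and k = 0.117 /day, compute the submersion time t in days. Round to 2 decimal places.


PMSI from diatom colonization curve:
N / N_sat = 729 / 766 = 0.951697
1 - N/N_sat = 0.048303
ln(1 - N/N_sat) = -3.030262
t = -ln(1 - N/N_sat) / k = -(-3.030262) / 0.117 = 25.90 days

25.90


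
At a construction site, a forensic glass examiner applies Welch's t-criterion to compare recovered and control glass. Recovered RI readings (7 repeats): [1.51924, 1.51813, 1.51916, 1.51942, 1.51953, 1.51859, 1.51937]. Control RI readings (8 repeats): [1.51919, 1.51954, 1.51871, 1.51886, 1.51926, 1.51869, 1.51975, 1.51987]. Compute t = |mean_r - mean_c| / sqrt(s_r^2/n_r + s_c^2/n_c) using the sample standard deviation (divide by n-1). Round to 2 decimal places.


Welch's t-criterion for glass RI comparison:
Recovered mean = sum / n_r = 10.63344 / 7 = 1.5190629
Control mean = sum / n_c = 12.15387 / 8 = 1.5192337
Recovered sample variance s_r^2 = 2.62457e-07
Control sample variance s_c^2 = 2.11055e-07
Welch SE (unpooled) = sqrt(s_r^2/n_r + s_c^2/n_c) = sqrt(3.74939e-08 + 2.63819e-08) = sqrt(6.38758e-08) = 0.000252737
|mean_r - mean_c| = 0.000170893
t = 0.000170893 / 0.000252737 = 0.68

0.68


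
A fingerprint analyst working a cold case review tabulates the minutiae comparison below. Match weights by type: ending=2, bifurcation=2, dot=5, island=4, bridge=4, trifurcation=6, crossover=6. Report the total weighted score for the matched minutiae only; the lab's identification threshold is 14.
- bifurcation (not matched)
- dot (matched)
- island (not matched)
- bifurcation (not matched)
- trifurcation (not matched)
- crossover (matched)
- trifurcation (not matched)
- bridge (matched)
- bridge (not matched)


Weighted minutiae match score:
  bifurcation: not matched, +0
  dot: matched, +5 (running total 5)
  island: not matched, +0
  bifurcation: not matched, +0
  trifurcation: not matched, +0
  crossover: matched, +6 (running total 11)
  trifurcation: not matched, +0
  bridge: matched, +4 (running total 15)
  bridge: not matched, +0
Total score = 15
Threshold = 14; verdict = identification

15


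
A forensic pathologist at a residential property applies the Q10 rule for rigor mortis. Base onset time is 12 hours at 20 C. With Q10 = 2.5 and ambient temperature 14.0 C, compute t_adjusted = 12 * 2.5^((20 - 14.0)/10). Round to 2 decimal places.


Rigor mortis time adjustment:
Exponent = (T_ref - T_actual) / 10 = (20 - 14.0) / 10 = 0.6
Q10 factor = 2.5^0.6 = 1.73286
t_adjusted = 12 * 1.73286 = 20.79 hours

20.79


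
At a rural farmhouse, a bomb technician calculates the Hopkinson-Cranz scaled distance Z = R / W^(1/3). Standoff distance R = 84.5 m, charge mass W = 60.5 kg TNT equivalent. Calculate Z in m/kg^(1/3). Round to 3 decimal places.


Scaled distance calculation:
W^(1/3) = 60.5^(1/3) = 3.925712
Z = R / W^(1/3) = 84.5 / 3.925712
Z = 21.525 m/kg^(1/3)

21.525


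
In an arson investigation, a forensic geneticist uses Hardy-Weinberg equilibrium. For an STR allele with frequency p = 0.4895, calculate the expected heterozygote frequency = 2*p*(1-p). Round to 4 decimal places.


Hardy-Weinberg heterozygote frequency:
q = 1 - p = 1 - 0.4895 = 0.5105
2pq = 2 * 0.4895 * 0.5105 = 0.4998

0.4998


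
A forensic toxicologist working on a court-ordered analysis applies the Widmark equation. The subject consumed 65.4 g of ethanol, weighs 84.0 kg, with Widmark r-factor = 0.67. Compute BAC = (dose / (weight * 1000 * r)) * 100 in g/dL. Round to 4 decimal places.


Applying the Widmark formula:
BAC = (dose_g / (body_wt * 1000 * r)) * 100
Denominator = 84.0 * 1000 * 0.67 = 56280
BAC = (65.4 / 56280) * 100
BAC = 0.1162 g/dL

0.1162


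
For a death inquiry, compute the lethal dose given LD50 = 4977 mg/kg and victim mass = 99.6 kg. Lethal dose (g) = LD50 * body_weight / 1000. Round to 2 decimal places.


Lethal dose calculation:
Lethal dose = LD50 * body_weight / 1000
= 4977 * 99.6 / 1000
= 495709.2 / 1000
= 495.71 g

495.71


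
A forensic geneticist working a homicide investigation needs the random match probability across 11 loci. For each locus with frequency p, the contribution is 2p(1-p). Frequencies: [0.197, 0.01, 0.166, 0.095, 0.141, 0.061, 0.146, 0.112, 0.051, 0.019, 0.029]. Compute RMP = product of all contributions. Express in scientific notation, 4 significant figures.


Computing RMP for 11 loci:
Locus 1: 2 * 0.197 * 0.803 = 0.316382
Locus 2: 2 * 0.01 * 0.99 = 0.0198
Locus 3: 2 * 0.166 * 0.834 = 0.276888
Locus 4: 2 * 0.095 * 0.905 = 0.17195
Locus 5: 2 * 0.141 * 0.859 = 0.242238
Locus 6: 2 * 0.061 * 0.939 = 0.114558
Locus 7: 2 * 0.146 * 0.854 = 0.249368
Locus 8: 2 * 0.112 * 0.888 = 0.198912
Locus 9: 2 * 0.051 * 0.949 = 0.096798
Locus 10: 2 * 0.019 * 0.981 = 0.037278
Locus 11: 2 * 0.029 * 0.971 = 0.056318
RMP = 8.343e-11

8.343e-11


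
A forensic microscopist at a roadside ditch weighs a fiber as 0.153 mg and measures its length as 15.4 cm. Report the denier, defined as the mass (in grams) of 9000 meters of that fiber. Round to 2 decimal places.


Denier calculation:
Mass in grams = 0.153 mg / 1000 = 0.000153 g
Length in meters = 15.4 cm / 100 = 0.154 m
Linear density = mass / length = 0.000153 / 0.154 = 0.00099351 g/m
Denier = (g/m) * 9000 = 0.00099351 * 9000 = 8.94

8.94


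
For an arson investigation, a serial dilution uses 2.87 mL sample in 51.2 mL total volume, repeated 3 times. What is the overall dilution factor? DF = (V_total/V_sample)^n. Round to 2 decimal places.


Dilution factor calculation:
Single dilution = V_total / V_sample = 51.2 / 2.87 ≈ 17.839721
Number of dilutions = 3
Total DF = (51.2 / 2.87)^3 (full precision, rounded at the end) = 5677.59

5677.59


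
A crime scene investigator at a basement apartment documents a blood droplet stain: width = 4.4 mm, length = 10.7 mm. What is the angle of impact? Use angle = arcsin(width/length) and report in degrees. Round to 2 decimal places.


Blood spatter impact angle calculation:
width / length = 4.4 / 10.7 = 0.411215
angle = arcsin(0.411215)
angle = 24.28 degrees

24.28


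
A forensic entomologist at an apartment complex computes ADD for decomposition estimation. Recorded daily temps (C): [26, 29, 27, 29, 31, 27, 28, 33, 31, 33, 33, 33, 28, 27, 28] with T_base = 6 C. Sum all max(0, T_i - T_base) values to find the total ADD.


Computing ADD day by day:
Day 1: max(0, 26 - 6) = 20
Day 2: max(0, 29 - 6) = 23
Day 3: max(0, 27 - 6) = 21
Day 4: max(0, 29 - 6) = 23
Day 5: max(0, 31 - 6) = 25
Day 6: max(0, 27 - 6) = 21
Day 7: max(0, 28 - 6) = 22
Day 8: max(0, 33 - 6) = 27
Day 9: max(0, 31 - 6) = 25
Day 10: max(0, 33 - 6) = 27
Day 11: max(0, 33 - 6) = 27
Day 12: max(0, 33 - 6) = 27
Day 13: max(0, 28 - 6) = 22
Day 14: max(0, 27 - 6) = 21
Day 15: max(0, 28 - 6) = 22
Total ADD = 353

353


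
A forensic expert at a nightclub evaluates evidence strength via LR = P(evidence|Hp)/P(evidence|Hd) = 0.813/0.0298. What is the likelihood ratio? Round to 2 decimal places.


Likelihood ratio calculation:
LR = P(E|Hp) / P(E|Hd)
LR = 0.813 / 0.0298
LR = 27.28

27.28


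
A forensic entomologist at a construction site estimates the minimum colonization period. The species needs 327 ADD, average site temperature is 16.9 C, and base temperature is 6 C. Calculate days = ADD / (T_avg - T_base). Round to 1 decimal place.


Insect development time:
Effective temperature = avg_temp - T_base = 16.9 - 6 = 10.9 C
Days = ADD / effective_temp = 327 / 10.9 = 30.0 days

30.0


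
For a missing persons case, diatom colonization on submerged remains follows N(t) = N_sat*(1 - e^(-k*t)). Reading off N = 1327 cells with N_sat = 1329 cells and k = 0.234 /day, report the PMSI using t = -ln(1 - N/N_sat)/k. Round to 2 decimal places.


PMSI from diatom colonization curve:
N / N_sat = 1327 / 1329 = 0.998495
1 - N/N_sat = 0.001505
ln(1 - N/N_sat) = -6.498962
t = -ln(1 - N/N_sat) / k = -(-6.498962) / 0.234 = 27.77 days

27.77


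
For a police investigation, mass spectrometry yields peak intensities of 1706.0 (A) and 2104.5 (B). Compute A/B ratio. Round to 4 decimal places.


Spectral peak ratio:
Peak A = 1706.0 counts
Peak B = 2104.5 counts
Ratio = 1706.0 / 2104.5 = 0.8106

0.8106


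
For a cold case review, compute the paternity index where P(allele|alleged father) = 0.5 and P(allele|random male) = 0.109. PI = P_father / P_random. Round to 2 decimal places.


Paternity Index calculation:
PI = P(allele|father) / P(allele|random)
PI = 0.5 / 0.109
PI = 4.59

4.59


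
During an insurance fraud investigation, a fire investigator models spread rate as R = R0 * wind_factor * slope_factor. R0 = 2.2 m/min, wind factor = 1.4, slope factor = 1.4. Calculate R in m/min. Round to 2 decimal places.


Fire spread rate calculation:
R = R0 * wind_factor * slope_factor
= 2.2 * 1.4 * 1.4
= 3.08 * 1.4
= 4.31 m/min

4.31


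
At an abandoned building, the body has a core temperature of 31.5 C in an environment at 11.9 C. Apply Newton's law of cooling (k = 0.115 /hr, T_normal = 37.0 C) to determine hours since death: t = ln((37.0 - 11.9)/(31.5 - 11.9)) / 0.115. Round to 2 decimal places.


Using Newton's law of cooling:
t = ln((T_normal - T_ambient) / (T_body - T_ambient)) / k
T_normal - T_ambient = 25.1
T_body - T_ambient = 19.6
Ratio = 1.280612
ln(ratio) = 0.247338
t = 0.247338 / 0.115 = 2.15 hours

2.15


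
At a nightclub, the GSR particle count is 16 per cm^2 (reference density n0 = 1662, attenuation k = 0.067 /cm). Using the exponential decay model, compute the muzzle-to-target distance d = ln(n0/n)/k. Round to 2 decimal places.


GSR distance calculation:
n0/n = 1662 / 16 = 103.875
ln(n0/n) = 4.643188
d = 4.643188 / 0.067 = 69.30 cm

69.30


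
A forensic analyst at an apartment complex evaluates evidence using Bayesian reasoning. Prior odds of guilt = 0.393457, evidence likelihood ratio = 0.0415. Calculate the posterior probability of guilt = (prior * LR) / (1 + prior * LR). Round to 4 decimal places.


Bayesian evidence evaluation:
Posterior odds = prior_odds * LR = 0.393457 * 0.0415 = 0.01632847
Posterior probability = posterior_odds / (1 + posterior_odds)
= 0.01632847 / (1 + 0.01632847)
= 0.01632847 / 1.01632847
= 0.0161

0.0161


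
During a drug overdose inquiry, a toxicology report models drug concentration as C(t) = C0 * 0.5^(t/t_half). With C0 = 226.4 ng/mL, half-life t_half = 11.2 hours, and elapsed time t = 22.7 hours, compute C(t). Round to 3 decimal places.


Drug concentration decay:
Number of half-lives = t / t_half = 22.7 / 11.2 = 2.026786
Decay factor = 0.5^2.026786 = 0.24540116
C(t) = 226.4 * 0.24540116 = 55.559 ng/mL

55.559


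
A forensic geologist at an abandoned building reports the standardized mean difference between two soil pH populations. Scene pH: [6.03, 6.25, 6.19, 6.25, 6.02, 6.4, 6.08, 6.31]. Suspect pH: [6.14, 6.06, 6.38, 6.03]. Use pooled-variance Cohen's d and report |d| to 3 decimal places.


Pooled-variance Cohen's d for soil pH comparison:
Scene mean = 49.53 / 8 = 6.19125
Suspect mean = 24.61 / 4 = 6.1525
Scene sample variance s_s^2 = 0.018898
Suspect sample variance s_c^2 = 0.025158
Pooled variance = ((n_s-1)*s_s^2 + (n_c-1)*s_c^2) / (n_s + n_c - 2) = 0.020776
Pooled SD = sqrt(0.020776) = 0.144139
Mean difference = 0.03875
|d| = |0.03875| / 0.144139 = 0.269

0.269


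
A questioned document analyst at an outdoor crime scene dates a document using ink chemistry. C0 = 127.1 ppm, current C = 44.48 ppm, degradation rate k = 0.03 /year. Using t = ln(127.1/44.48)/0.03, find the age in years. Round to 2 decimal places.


Document age estimation:
C0/C = 127.1 / 44.48 = 2.857464
ln(C0/C) = 1.049935
t = 1.049935 / 0.03 = 35.00 years

35.00


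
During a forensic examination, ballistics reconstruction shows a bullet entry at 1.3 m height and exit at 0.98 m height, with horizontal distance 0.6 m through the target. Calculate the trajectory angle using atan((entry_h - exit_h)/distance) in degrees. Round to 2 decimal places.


Bullet trajectory angle:
Height difference = 1.3 - 0.98 = 0.32 m
angle = atan(0.32 / 0.6)
angle = atan(0.533333)
angle = 28.07 degrees

28.07


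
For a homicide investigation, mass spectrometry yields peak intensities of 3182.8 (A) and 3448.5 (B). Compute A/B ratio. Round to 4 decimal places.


Spectral peak ratio:
Peak A = 3182.8 counts
Peak B = 3448.5 counts
Ratio = 3182.8 / 3448.5 = 0.9230

0.9230


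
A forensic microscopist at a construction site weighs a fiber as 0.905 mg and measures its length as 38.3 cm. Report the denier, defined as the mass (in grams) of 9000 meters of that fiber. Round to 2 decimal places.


Denier calculation:
Mass in grams = 0.905 mg / 1000 = 0.000905 g
Length in meters = 38.3 cm / 100 = 0.383 m
Linear density = mass / length = 0.000905 / 0.383 = 0.00236292 g/m
Denier = (g/m) * 9000 = 0.00236292 * 9000 = 21.27

21.27


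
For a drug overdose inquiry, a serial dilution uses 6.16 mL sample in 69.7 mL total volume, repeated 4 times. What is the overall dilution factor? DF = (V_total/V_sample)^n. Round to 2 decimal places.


Dilution factor calculation:
Single dilution = V_total / V_sample = 69.7 / 6.16 ≈ 11.314935
Number of dilutions = 4
Total DF = (69.7 / 6.16)^4 (full precision, rounded at the end) = 16391.11

16391.11


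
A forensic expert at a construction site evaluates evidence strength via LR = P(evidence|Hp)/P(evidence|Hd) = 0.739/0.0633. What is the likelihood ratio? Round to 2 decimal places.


Likelihood ratio calculation:
LR = P(E|Hp) / P(E|Hd)
LR = 0.739 / 0.0633
LR = 11.67

11.67


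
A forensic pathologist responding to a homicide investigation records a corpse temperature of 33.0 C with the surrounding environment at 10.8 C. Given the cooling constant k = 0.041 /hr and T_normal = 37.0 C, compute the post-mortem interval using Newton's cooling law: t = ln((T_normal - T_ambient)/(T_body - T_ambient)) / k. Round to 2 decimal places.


Using Newton's law of cooling:
t = ln((T_normal - T_ambient) / (T_body - T_ambient)) / k
T_normal - T_ambient = 26.2
T_body - T_ambient = 22.2
Ratio = 1.18018
ln(ratio) = 0.165667
t = 0.165667 / 0.041 = 4.04 hours

4.04


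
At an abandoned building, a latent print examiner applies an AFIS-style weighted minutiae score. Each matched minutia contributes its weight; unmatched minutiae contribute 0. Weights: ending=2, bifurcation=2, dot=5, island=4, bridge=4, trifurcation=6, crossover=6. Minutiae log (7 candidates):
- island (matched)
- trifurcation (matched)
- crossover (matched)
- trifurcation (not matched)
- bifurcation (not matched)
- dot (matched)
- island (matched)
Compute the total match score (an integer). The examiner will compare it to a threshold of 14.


Weighted minutiae match score:
  island: matched, +4 (running total 4)
  trifurcation: matched, +6 (running total 10)
  crossover: matched, +6 (running total 16)
  trifurcation: not matched, +0
  bifurcation: not matched, +0
  dot: matched, +5 (running total 21)
  island: matched, +4 (running total 25)
Total score = 25
Threshold = 14; verdict = identification

25


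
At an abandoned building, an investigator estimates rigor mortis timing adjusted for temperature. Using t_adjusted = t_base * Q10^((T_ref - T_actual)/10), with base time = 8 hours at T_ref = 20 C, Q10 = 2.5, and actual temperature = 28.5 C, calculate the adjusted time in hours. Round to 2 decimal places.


Rigor mortis time adjustment:
Exponent = (T_ref - T_actual) / 10 = (20 - 28.5) / 10 = -0.85
Q10 factor = 2.5^-0.85 = 0.45893
t_adjusted = 8 * 0.45893 = 3.67 hours

3.67


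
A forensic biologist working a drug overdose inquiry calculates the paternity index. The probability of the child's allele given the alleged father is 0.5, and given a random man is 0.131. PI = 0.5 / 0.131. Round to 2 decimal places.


Paternity Index calculation:
PI = P(allele|father) / P(allele|random)
PI = 0.5 / 0.131
PI = 3.82

3.82


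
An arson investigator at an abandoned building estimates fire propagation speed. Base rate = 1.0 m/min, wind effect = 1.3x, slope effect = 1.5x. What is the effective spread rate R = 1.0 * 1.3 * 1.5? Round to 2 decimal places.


Fire spread rate calculation:
R = R0 * wind_factor * slope_factor
= 1.0 * 1.3 * 1.5
= 1.3 * 1.5
= 1.95 m/min

1.95


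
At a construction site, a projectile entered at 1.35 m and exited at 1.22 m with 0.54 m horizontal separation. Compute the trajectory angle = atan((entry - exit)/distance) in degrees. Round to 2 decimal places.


Bullet trajectory angle:
Height difference = 1.35 - 1.22 = 0.13 m
angle = atan(0.13 / 0.54)
angle = atan(0.240741)
angle = 13.54 degrees

13.54


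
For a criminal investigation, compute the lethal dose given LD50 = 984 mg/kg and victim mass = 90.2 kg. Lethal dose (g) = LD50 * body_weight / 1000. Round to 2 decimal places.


Lethal dose calculation:
Lethal dose = LD50 * body_weight / 1000
= 984 * 90.2 / 1000
= 88756.8 / 1000
= 88.76 g

88.76


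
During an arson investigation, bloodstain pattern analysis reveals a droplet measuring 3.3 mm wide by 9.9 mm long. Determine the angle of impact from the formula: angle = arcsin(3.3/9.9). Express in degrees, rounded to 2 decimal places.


Blood spatter impact angle calculation:
width / length = 3.3 / 9.9 = 0.333333
angle = arcsin(0.333333)
angle = 19.47 degrees

19.47


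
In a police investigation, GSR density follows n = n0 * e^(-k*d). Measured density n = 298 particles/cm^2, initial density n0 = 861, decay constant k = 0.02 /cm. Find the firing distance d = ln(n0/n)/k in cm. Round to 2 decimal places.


GSR distance calculation:
n0/n = 861 / 298 = 2.889262
ln(n0/n) = 1.061001
d = 1.061001 / 0.02 = 53.05 cm

53.05


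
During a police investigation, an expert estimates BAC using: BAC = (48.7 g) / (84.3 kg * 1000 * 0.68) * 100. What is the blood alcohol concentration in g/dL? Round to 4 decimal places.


Applying the Widmark formula:
BAC = (dose_g / (body_wt * 1000 * r)) * 100
Denominator = 84.3 * 1000 * 0.68 = 57324
BAC = (48.7 / 57324) * 100
BAC = 0.0850 g/dL

0.0850


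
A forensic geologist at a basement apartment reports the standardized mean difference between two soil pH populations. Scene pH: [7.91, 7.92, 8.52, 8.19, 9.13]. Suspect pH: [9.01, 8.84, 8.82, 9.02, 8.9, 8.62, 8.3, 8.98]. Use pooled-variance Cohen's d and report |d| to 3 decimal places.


Pooled-variance Cohen's d for soil pH comparison:
Scene mean = 41.67 / 5 = 8.334
Suspect mean = 70.49 / 8 = 8.81125
Scene sample variance s_s^2 = 0.26003
Suspect sample variance s_c^2 = 0.059755
Pooled variance = ((n_s-1)*s_s^2 + (n_c-1)*s_c^2) / (n_s + n_c - 2) = 0.132583
Pooled SD = sqrt(0.132583) = 0.364119
Mean difference = -0.47725
|d| = |-0.47725| / 0.364119 = 1.311

1.311


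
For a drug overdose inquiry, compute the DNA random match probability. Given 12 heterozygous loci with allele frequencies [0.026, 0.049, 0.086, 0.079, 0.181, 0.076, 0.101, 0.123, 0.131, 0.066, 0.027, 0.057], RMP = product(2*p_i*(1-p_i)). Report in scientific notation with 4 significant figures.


Computing RMP for 12 loci:
Locus 1: 2 * 0.026 * 0.974 = 0.050648
Locus 2: 2 * 0.049 * 0.951 = 0.093198
Locus 3: 2 * 0.086 * 0.914 = 0.157208
Locus 4: 2 * 0.079 * 0.921 = 0.145518
Locus 5: 2 * 0.181 * 0.819 = 0.296478
Locus 6: 2 * 0.076 * 0.924 = 0.140448
Locus 7: 2 * 0.101 * 0.899 = 0.181598
Locus 8: 2 * 0.123 * 0.877 = 0.215742
Locus 9: 2 * 0.131 * 0.869 = 0.227678
Locus 10: 2 * 0.066 * 0.934 = 0.123288
Locus 11: 2 * 0.027 * 0.973 = 0.052542
Locus 12: 2 * 0.057 * 0.943 = 0.107502
RMP = 2.793e-11

2.793e-11


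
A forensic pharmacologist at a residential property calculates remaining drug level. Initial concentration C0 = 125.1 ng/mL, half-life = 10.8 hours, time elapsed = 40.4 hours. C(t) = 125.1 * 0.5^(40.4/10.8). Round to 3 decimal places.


Drug concentration decay:
Number of half-lives = t / t_half = 40.4 / 10.8 = 3.740741
Decay factor = 0.5^3.740741 = 0.07480399
C(t) = 125.1 * 0.07480399 = 9.358 ng/mL

9.358


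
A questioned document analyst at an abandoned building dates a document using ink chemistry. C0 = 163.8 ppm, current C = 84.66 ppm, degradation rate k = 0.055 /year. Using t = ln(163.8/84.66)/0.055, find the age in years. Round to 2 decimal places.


Document age estimation:
C0/C = 163.8 / 84.66 = 1.934798
ln(C0/C) = 0.660003
t = 0.660003 / 0.055 = 12.00 years

12.00


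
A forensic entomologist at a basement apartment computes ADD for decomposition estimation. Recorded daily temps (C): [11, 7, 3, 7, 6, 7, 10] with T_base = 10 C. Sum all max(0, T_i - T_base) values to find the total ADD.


Computing ADD day by day:
Day 1: max(0, 11 - 10) = 1
Day 2: max(0, 7 - 10) = 0
Day 3: max(0, 3 - 10) = 0
Day 4: max(0, 7 - 10) = 0
Day 5: max(0, 6 - 10) = 0
Day 6: max(0, 7 - 10) = 0
Day 7: max(0, 10 - 10) = 0
Total ADD = 1

1


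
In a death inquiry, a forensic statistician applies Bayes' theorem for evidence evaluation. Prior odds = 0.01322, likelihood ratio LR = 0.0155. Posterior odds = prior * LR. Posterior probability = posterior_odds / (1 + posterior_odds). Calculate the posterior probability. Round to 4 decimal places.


Bayesian evidence evaluation:
Posterior odds = prior_odds * LR = 0.01322 * 0.0155 = 0.00020491
Posterior probability = posterior_odds / (1 + posterior_odds)
= 0.00020491 / (1 + 0.00020491)
= 0.00020491 / 1.00020491
= 0.0002

0.0002


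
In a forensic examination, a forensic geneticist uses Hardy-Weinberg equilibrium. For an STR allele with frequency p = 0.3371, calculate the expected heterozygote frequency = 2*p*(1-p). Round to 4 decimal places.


Hardy-Weinberg heterozygote frequency:
q = 1 - p = 1 - 0.3371 = 0.6629
2pq = 2 * 0.3371 * 0.6629 = 0.4469

0.4469


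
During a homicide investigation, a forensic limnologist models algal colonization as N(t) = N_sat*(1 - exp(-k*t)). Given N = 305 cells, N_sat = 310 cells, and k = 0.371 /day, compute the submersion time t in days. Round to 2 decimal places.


PMSI from diatom colonization curve:
N / N_sat = 305 / 310 = 0.983871
1 - N/N_sat = 0.016129
ln(1 - N/N_sat) = -4.127136
t = -ln(1 - N/N_sat) / k = -(-4.127136) / 0.371 = 11.12 days

11.12


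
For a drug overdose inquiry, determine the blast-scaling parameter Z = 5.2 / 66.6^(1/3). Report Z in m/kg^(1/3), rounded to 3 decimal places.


Scaled distance calculation:
W^(1/3) = 66.6^(1/3) = 4.053449
Z = R / W^(1/3) = 5.2 / 4.053449
Z = 1.283 m/kg^(1/3)

1.283


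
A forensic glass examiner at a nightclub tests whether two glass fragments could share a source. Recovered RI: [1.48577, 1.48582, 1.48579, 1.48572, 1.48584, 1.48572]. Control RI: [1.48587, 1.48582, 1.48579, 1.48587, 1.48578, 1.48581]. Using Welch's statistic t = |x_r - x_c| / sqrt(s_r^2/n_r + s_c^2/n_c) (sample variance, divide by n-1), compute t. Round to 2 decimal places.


Welch's t-criterion for glass RI comparison:
Recovered mean = sum / n_r = 8.91466 / 6 = 1.4857767
Control mean = sum / n_c = 8.91494 / 6 = 1.4858233
Recovered sample variance s_r^2 = 2.50667e-09
Control sample variance s_c^2 = 1.50667e-09
Welch SE (unpooled) = sqrt(s_r^2/n_r + s_c^2/n_c) = sqrt(4.17778e-10 + 2.51111e-10) = sqrt(6.68889e-10) = 2.58629e-05
|mean_r - mean_c| = 4.66667e-05
t = 4.66667e-05 / 2.58629e-05 = 1.80

1.80


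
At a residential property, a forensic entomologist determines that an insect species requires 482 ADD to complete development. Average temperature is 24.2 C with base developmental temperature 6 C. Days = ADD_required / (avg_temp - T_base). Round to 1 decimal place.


Insect development time:
Effective temperature = avg_temp - T_base = 24.2 - 6 = 18.2 C
Days = ADD / effective_temp = 482 / 18.2 = 26.5 days

26.5


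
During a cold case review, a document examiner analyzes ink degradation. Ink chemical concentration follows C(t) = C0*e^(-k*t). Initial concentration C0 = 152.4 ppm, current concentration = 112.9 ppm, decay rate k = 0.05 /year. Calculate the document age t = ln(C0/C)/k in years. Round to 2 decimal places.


Document age estimation:
C0/C = 152.4 / 112.9 = 1.349867
ln(C0/C) = 0.300006
t = 0.300006 / 0.05 = 6.00 years

6.00


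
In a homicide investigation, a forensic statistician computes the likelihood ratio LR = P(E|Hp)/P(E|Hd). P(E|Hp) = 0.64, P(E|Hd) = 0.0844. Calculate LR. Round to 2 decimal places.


Likelihood ratio calculation:
LR = P(E|Hp) / P(E|Hd)
LR = 0.64 / 0.0844
LR = 7.58

7.58


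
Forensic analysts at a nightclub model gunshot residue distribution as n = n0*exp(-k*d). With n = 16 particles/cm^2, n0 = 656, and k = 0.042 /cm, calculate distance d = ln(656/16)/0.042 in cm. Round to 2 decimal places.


GSR distance calculation:
n0/n = 656 / 16 = 41
ln(n0/n) = 3.713572
d = 3.713572 / 0.042 = 88.42 cm

88.42


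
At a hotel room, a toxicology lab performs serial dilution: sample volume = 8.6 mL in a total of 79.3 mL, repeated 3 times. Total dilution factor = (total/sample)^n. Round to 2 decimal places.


Dilution factor calculation:
Single dilution = V_total / V_sample = 79.3 / 8.6 ≈ 9.22093
Number of dilutions = 3
Total DF = (79.3 / 8.6)^3 (full precision, rounded at the end) = 784.01

784.01


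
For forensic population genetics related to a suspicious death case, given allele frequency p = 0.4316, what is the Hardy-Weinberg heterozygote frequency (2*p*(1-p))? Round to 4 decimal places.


Hardy-Weinberg heterozygote frequency:
q = 1 - p = 1 - 0.4316 = 0.5684
2pq = 2 * 0.4316 * 0.5684 = 0.4906

0.4906


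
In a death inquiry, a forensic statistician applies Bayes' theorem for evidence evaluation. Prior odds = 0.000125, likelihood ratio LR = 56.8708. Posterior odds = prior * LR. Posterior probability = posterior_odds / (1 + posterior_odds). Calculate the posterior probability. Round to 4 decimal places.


Bayesian evidence evaluation:
Posterior odds = prior_odds * LR = 0.000125 * 56.8708 = 0.00710885
Posterior probability = posterior_odds / (1 + posterior_odds)
= 0.00710885 / (1 + 0.00710885)
= 0.00710885 / 1.00710885
= 0.0071

0.0071


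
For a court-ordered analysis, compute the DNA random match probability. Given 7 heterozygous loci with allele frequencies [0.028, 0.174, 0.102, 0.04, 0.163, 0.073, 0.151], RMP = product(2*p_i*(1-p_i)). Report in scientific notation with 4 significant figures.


Computing RMP for 7 loci:
Locus 1: 2 * 0.028 * 0.972 = 0.054432
Locus 2: 2 * 0.174 * 0.826 = 0.287448
Locus 3: 2 * 0.102 * 0.898 = 0.183192
Locus 4: 2 * 0.04 * 0.96 = 0.0768
Locus 5: 2 * 0.163 * 0.837 = 0.272862
Locus 6: 2 * 0.073 * 0.927 = 0.135342
Locus 7: 2 * 0.151 * 0.849 = 0.256398
RMP = 2.084e-06

2.084e-06


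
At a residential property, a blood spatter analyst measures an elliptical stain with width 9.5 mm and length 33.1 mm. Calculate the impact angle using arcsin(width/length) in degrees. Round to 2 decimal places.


Blood spatter impact angle calculation:
width / length = 9.5 / 33.1 = 0.287009
angle = arcsin(0.287009)
angle = 16.68 degrees

16.68


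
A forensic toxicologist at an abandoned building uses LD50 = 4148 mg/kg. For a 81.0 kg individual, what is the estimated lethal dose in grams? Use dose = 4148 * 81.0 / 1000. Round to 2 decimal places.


Lethal dose calculation:
Lethal dose = LD50 * body_weight / 1000
= 4148 * 81.0 / 1000
= 335988 / 1000
= 335.99 g

335.99


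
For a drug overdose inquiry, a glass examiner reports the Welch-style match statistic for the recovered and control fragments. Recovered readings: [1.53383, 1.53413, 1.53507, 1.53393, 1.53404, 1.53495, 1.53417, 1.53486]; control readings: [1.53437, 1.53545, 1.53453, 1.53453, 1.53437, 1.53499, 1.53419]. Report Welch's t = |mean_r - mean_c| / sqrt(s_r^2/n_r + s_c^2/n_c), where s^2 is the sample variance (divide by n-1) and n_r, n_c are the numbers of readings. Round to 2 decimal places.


Welch's t-criterion for glass RI comparison:
Recovered mean = sum / n_r = 12.27498 / 8 = 1.5343725
Control mean = sum / n_c = 10.74243 / 7 = 1.5346329
Recovered sample variance s_r^2 = 2.51164e-07
Control sample variance s_c^2 = 1.9179e-07
Welch SE (unpooled) = sqrt(s_r^2/n_r + s_c^2/n_c) = sqrt(3.13955e-08 + 2.73986e-08) = sqrt(5.87941e-08) = 0.000242475
|mean_r - mean_c| = 0.000260357
t = 0.000260357 / 0.000242475 = 1.07

1.07
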